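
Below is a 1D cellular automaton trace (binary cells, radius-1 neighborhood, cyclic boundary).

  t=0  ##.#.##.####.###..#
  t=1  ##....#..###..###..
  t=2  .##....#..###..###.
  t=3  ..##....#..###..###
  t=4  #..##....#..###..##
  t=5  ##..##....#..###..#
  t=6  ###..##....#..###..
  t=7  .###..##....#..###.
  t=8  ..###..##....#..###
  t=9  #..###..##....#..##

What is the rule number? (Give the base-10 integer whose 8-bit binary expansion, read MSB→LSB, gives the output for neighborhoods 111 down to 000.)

208

  ### -> #   bit 7 = 1  t=0,i=0
  ##. -> #   bit 6 = 1  t=0,i=1
  #.# -> .   bit 5 = 0  t=0,i=2
  #.. -> #   bit 4 = 1  t=0,i=16
  .## -> .   bit 3 = 0  t=0,i=5
  .#. -> .   bit 2 = 0  t=0,i=3
  ..# -> .   bit 1 = 0  t=0,i=17
  ... -> .   bit 0 = 0  t=1,i=3
  bits 11010000 = 208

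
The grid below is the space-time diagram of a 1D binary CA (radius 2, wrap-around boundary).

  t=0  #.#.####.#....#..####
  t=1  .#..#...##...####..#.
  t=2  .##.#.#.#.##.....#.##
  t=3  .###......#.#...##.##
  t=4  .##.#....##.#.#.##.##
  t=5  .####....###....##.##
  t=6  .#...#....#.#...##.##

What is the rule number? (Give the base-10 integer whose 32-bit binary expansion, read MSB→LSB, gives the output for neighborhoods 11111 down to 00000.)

2279236212

  [31] ##### => #  t=0,i=19
  [30] ####. => .  t=0,i=6
  [29] ###.# => .  t=0,i=0
  [28] ###.. => .  t=1,i=16
  [27] ##.## => .  t=2,i=0
  [26] ##.#. => #  t=0,i=1
  [25] ##..# => #  t=1,i=17
  [24] ##... => #  t=1,i=10
  [23] #.### => #  t=0,i=4
  [22] #.##. => #  t=2,i=1
  [21] #.#.# => .  t=0,i=2
  [20] #.#.. => #  t=0,i=9
  [19] #..## => #  t=0,i=16
  [18] #..#. => .  t=1,i=0
  [17] #...# => #  t=1,i=6
  [16] #.... => .  t=0,i=11
  [15] .#### => .  t=0,i=5
  [14] .###. => #  t=3,i=2
  [13] .##.# => #  t=2,i=2
  [12] .##.. => .  t=1,i=9
  [11] .#.## => .  t=0,i=3
  [10] .#.#. => .  t=2,i=5
  [9] .#..# => #  t=0,i=15
  [8] .#... => .  t=0,i=10
  [7] ..### => .  t=0,i=17
  [6] ..##. => #  t=1,i=8
  [5] ..#.# => #  t=2,i=17
  [4] ..#.. => #  t=0,i=14
  [3] ...## => .  t=1,i=7
  [2] ...#. => #  t=0,i=13
  [1] ....# => .  t=0,i=12
  [0] ..... => .  t=2,i=14
  bits 10000111110110100110001001110100 = 2279236212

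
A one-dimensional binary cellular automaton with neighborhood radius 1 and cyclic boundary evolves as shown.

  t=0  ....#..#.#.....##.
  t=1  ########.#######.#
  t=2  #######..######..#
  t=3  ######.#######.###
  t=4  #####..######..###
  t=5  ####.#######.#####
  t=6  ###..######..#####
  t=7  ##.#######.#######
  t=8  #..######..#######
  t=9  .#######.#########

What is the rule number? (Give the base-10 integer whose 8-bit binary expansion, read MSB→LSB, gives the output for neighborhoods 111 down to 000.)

159

  [7] ### => #  t=1,i=0
  [6] ##. => .  t=0,i=16
  [5] #.# => .  t=0,i=8
  [4] #.. => #  t=0,i=5
  [3] .## => #  t=0,i=15
  [2] .#. => #  t=0,i=4
  [1] ..# => #  t=0,i=3
  [0] ... => #  t=0,i=0
  bits 10011111 = 159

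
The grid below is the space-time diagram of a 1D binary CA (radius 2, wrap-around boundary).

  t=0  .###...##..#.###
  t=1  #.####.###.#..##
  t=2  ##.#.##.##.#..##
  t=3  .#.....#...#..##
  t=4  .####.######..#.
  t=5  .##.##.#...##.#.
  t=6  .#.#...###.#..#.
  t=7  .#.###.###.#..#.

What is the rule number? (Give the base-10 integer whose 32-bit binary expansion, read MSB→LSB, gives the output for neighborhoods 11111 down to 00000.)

991154677

  [31] ##### => .  t=4,i=8
  [30] ####. => .  t=1,i=4
  [29] ###.# => #  t=0,i=15
  [28] ###.. => #  t=0,i=3
  [27] ##.## => #  t=0,i=0
  [26] ##.#. => .  t=1,i=10
  [25] ##..# => #  t=0,i=9
  [24] ##... => #  t=0,i=4
  [23] #.### => .  t=0,i=1
  [22] #.##. => .  t=2,i=5
  [21] #.#.# => .  t=2,i=3
  [20] #.#.. => #  t=1,i=11
  [19] #..## => .  t=1,i=13
  [18] #..#. => .  t=0,i=10
  [17] #...# => #  t=0,i=5
  [16] #.... => #  t=3,i=3
  [15] .#### => #  t=1,i=3
  [14] .###. => #  t=0,i=2
  [13] .##.# => .  t=2,i=6
  [12] .##.. => #  t=0,i=8
  [11] .#.## => .  t=0,i=12
  [10] .#.#. => .  t=6,i=2
  [9] .#..# => .  t=1,i=12
  [8] .#... => #  t=3,i=2
  [7] ..### => #  t=1,i=14
  [6] ..##. => #  t=0,i=7
  [5] ..#.# => #  t=0,i=11
  [4] ..#.. => #  t=3,i=7
  [3] ...## => .  t=0,i=6
  [2] ...#. => #  t=3,i=6
  [1] ....# => .  t=3,i=5
  [0] ..... => #  t=3,i=4
  bits 00111011000100111101000111110101 = 991154677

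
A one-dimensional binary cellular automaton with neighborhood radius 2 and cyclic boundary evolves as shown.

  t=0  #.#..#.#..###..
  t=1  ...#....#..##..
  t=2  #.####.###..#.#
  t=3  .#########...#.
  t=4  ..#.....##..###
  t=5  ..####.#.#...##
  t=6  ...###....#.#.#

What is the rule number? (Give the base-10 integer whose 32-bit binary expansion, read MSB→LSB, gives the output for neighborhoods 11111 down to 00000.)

2021776157

  #####|.  b31=0 t=3,i=3
  ####.|#  b30=1 t=2,i=4
  ###.#|#  b29=1 t=2,i=5
  ###..|#  b28=1 t=0,i=12
  ##.##|#  b27=1 t=2,i=1
  ##.#.|.  b26=0 t=5,i=6
  ##..#|.  b25=0 t=0,i=13
  ##...|.  b24=0 t=1,i=13
  #.###|#  b23=1 t=2,i=2
  #.##.|.  b22=0 t=2,i=14
  #.#.#|.  b21=0 t=5,i=7
  #.#..|.  b20=0 t=0,i=2
  #..##|.  b19=0 t=0,i=9
  #..#.|.  b18=0 t=0,i=4
  #...#|.  b17=0 t=3,i=11
  #....|#  b16=1 t=1,i=5
  .####|#  b15=1 t=2,i=3
  .###.|#  b14=1 t=0,i=11
  .##.#|.  b13=0 t=2,i=0
  .##..|#  b12=1 t=1,i=12
  .#.##|#  b11=1 t=2,i=13
  .#.#.|.  b10=0 t=0,i=1
  .#..#|#  b9=1 t=0,i=3
  .#...|#  b8=1 t=1,i=4
  ..###|.  b7=0 t=0,i=10
  ..##.|.  b6=0 t=1,i=11
  ..#.#|.  b5=0 t=0,i=0
  ..#..|#  b4=1 t=1,i=3
  ...##|#  b3=1 t=4,i=7
  ...#.|#  b2=1 t=1,i=2
  ....#|.  b1=0 t=1,i=1
  .....|#  b0=1 t=1,i=0
  bits 01111000100000011101101100011101 = 2021776157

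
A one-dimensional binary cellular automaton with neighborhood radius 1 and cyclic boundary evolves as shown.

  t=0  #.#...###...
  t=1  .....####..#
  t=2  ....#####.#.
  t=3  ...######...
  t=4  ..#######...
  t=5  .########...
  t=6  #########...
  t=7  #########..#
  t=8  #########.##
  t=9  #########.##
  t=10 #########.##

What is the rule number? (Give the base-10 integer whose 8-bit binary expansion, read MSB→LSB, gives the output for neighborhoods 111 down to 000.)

202

  nb ###: next=#  (t=0,i=7, bit7=1)
  nb ##.: next=#  (t=0,i=8, bit6=1)
  nb #.#: next=.  (t=0,i=1, bit5=0)
  nb #..: next=.  (t=0,i=3, bit4=0)
  nb .##: next=#  (t=0,i=6, bit3=1)
  nb .#.: next=.  (t=0,i=0, bit2=0)
  nb ..#: next=#  (t=0,i=5, bit1=1)
  nb ...: next=.  (t=0,i=4, bit0=0)
  bits 11001010 = 202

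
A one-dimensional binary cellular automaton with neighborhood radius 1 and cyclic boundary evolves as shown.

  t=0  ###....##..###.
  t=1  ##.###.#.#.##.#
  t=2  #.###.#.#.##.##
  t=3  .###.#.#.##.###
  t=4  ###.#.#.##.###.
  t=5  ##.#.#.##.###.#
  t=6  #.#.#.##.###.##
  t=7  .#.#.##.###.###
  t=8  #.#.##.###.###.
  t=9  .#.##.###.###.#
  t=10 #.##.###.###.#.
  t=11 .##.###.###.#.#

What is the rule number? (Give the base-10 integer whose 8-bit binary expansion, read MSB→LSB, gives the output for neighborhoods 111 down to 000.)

  ###|#  b7=1 t=0,i=1
  ##.|.  b6=0 t=0,i=2
  #.#|#  b5=1 t=0,i=14
  #..|#  b4=1 t=0,i=3
  .##|#  b3=1 t=0,i=0
  .#.|.  b2=0 t=1,i=7
  ..#|.  b1=0 t=0,i=6
  ...|#  b0=1 t=0,i=4
  bits 10111001 = 185

185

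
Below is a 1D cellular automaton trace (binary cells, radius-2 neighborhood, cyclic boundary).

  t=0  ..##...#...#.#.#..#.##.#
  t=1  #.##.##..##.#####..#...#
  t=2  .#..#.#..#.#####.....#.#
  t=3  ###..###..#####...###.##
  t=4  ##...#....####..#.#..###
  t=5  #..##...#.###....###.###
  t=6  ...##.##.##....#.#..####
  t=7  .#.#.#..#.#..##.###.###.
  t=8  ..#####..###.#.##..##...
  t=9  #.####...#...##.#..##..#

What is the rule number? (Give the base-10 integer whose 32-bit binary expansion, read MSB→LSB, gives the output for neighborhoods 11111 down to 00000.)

  ##### -> #   bit 31 = 1  t=1,i=14
  ####. -> #   bit 30 = 1  t=1,i=15
  ###.# -> .   bit 29 = 0  t=3,i=20
  ###.. -> .   bit 28 = 0  t=1,i=16
  ##.## -> #   bit 27 = 1  t=1,i=1
  ##.#. -> .   bit 26 = 0  t=0,i=22
  ##..# -> .   bit 25 = 0  t=1,i=7
  ##... -> .   bit 24 = 0  t=0,i=4
  #.### -> #   bit 23 = 1  t=1,i=12
  #.##. -> .   bit 22 = 0  t=0,i=20
  #.#.# -> #   bit 21 = 1  t=0,i=13
  #.#.. -> #   bit 20 = 1  t=0,i=15
  #..## -> .   bit 19 = 0  t=0,i=1
  #..#. -> .   bit 18 = 0  t=0,i=17
  #...# -> #   bit 17 = 1  t=0,i=5
  #.... -> .   bit 16 = 0  t=2,i=17
  .#### -> #   bit 15 = 1  t=1,i=13
  .###. -> .   bit 14 = 0  t=3,i=6
  .##.# -> .   bit 13 = 0  t=0,i=21
  .##.. -> #   bit 12 = 1  t=0,i=3
  .#.## -> #   bit 11 = 1  t=0,i=19
  .#.#. -> #   bit 10 = 1  t=0,i=12
  .#..# -> #   bit 9 = 1  t=0,i=0
  .#... -> .   bit 8 = 0  t=0,i=8
  ..### -> #   bit 7 = 1  t=3,i=5
  ..##. -> #   bit 6 = 1  t=0,i=2
  ..#.# -> .   bit 5 = 0  t=0,i=11
  ..#.. -> .   bit 4 = 0  t=0,i=7
  ...## -> .   bit 3 = 0  t=1,i=22
  ...#. -> #   bit 2 = 1  t=0,i=6
  ....# -> #   bit 1 = 1  t=2,i=19
  ..... -> #   bit 0 = 1  t=2,i=18
  bits 11001000101100101001111011000111 = 3367149255

3367149255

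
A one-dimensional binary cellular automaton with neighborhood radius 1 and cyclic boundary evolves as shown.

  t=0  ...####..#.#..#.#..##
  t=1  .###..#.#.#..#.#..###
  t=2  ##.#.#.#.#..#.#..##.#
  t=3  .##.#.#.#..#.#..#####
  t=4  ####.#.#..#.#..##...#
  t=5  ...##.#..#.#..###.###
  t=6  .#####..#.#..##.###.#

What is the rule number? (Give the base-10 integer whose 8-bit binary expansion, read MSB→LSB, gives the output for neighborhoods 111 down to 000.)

  [7] ### => .  t=0,i=4
  [6] ##. => #  t=0,i=6
  [5] #.# => #  t=0,i=10
  [4] #.. => .  t=0,i=0
  [3] .## => #  t=0,i=3
  [2] .#. => .  t=0,i=9
  [1] ..# => #  t=0,i=2
  [0] ... => #  t=0,i=1
  bits 01101011 = 107

107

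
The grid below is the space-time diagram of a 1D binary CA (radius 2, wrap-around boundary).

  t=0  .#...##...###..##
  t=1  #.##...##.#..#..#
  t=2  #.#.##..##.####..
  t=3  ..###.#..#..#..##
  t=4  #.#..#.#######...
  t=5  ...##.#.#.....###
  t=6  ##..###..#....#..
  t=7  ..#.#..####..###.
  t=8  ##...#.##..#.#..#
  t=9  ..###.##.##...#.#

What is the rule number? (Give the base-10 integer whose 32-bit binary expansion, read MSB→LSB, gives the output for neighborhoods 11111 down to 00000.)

  ##### -> .   bit 31 = 0  t=4,i=9
  ####. -> .   bit 30 = 0  t=2,i=13
  ###.# -> .   bit 29 = 0  t=3,i=4
  ###.. -> .   bit 28 = 0  t=0,i=12
  ##.## -> .   bit 27 = 0  t=1,i=1
  ##.#. -> #   bit 26 = 1  t=0,i=0
  ##..# -> #   bit 25 = 1  t=0,i=13
  ##... -> #   bit 24 = 1  t=0,i=7
  #.### -> .   bit 23 = 0  t=2,i=11
  #.##. -> #   bit 22 = 1  t=1,i=2
  #.#.# -> #   bit 21 = 1  t=2,i=2
  #.#.. -> .   bit 20 = 0  t=0,i=1
  #..## -> .   bit 19 = 0  t=0,i=14
  #..#. -> #   bit 18 = 1  t=1,i=12
  #...# -> #   bit 17 = 1  t=0,i=3
  #.... -> .   bit 16 = 0  t=5,i=10
  .#### -> #   bit 15 = 1  t=2,i=12
  .###. -> .   bit 14 = 0  t=0,i=11
  .##.# -> #   bit 13 = 1  t=0,i=16
  .##.. -> .   bit 12 = 0  t=0,i=6
  .#.## -> #   bit 11 = 1  t=2,i=3
  .#.#. -> .   bit 10 = 0  t=2,i=1
  .#..# -> #   bit 9 = 1  t=1,i=11
  .#... -> #   bit 8 = 1  t=0,i=2
  ..### -> #   bit 7 = 1  t=0,i=10
  ..##. -> .   bit 6 = 0  t=0,i=5
  ..#.# -> .   bit 5 = 0  t=2,i=0
  ..#.. -> #   bit 4 = 1  t=1,i=13
  ...## -> .   bit 3 = 0  t=0,i=4
  ...#. -> #   bit 2 = 1  t=4,i=16
  ....# -> .   bit 1 = 0  t=5,i=12
  ..... -> .   bit 0 = 0  t=5,i=11
  bits 00000111011001101010101110010100 = 124169108

124169108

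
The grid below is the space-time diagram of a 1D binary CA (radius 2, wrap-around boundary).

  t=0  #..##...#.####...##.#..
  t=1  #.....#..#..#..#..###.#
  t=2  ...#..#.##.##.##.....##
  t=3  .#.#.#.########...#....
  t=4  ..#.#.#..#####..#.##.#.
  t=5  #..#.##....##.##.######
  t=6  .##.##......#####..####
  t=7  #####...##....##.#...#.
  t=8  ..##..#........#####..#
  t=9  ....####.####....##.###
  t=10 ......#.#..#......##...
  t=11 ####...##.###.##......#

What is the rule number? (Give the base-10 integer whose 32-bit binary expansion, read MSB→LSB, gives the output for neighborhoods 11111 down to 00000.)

3461754129

  [31] ##### => #  t=3,i=9
  [30] ####. => #  t=0,i=12
  [29] ###.# => .  t=1,i=20
  [28] ###.. => .  t=0,i=13
  [27] ##.## => #  t=1,i=21
  [26] ##.#. => #  t=0,i=19
  [25] ##..# => #  t=4,i=14
  [24] ##... => .  t=0,i=5
  [23] #.### => .  t=0,i=10
  [22] #.##. => #  t=1,i=22
  [21] #.#.# => .  t=3,i=3
  [20] #.#.. => #  t=0,i=20
  [19] #..## => .  t=0,i=2
  [18] #..#. => #  t=0,i=22
  [17] #...# => #  t=0,i=6
  [16] #.... => .  t=1,i=2
  [15] .#### => .  t=0,i=11
  [14] .###. => .  t=1,i=19
  [13] .##.# => #  t=0,i=18
  [12] .##.. => .  t=0,i=4
  [11] .#.## => #  t=0,i=9
  [10] .#.#. => #  t=3,i=2
  [9] .#..# => .  t=0,i=1
  [8] .#... => #  t=3,i=19
  [7] ..### => .  t=1,i=18
  [6] ..##. => .  t=0,i=3
  [5] ..#.# => .  t=0,i=8
  [4] ..#.. => #  t=0,i=0
  [3] ...## => .  t=0,i=16
  [2] ...#. => .  t=0,i=7
  [1] ....# => .  t=1,i=4
  [0] ..... => #  t=1,i=3
  bits 11001110010101100010110100010001 = 3461754129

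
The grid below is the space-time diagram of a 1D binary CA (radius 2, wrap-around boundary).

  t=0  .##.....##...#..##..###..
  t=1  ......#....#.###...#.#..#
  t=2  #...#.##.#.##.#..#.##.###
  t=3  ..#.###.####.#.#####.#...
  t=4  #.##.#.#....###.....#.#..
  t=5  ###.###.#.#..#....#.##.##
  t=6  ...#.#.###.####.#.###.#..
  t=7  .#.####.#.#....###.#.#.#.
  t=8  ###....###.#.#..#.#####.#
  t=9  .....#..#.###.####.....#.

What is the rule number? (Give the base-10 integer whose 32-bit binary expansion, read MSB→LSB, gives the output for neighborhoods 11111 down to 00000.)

  #####|.  b31=0 t=3,i=17
  ####.|.  b30=0 t=2,i=24
  ###.#|.  b29=0 t=3,i=6
  ###..|.  b28=0 t=0,i=22
  ##.##|#  b27=1 t=2,i=21
  ##.#.|#  b26=1 t=2,i=8
  ##..#|.  b25=0 t=0,i=18
  ##...|.  b24=0 t=0,i=3
  #.###|.  b23=0 t=1,i=13
  #.##.|#  b22=1 t=2,i=6
  #.#.#|#  b21=1 t=2,i=9
  #.#..|.  b20=0 t=1,i=21
  #..##|#  b19=1 t=0,i=15
  #..#.|#  b18=1 t=1,i=23
  #...#|#  b17=1 t=0,i=11
  #....|.  b16=0 t=0,i=4
  .####|.  b15=0 t=2,i=23
  .###.|#  b14=1 t=0,i=21
  .##.#|.  b13=0 t=2,i=7
  .##..|.  b12=0 t=0,i=2
  .#.##|#  b11=1 t=1,i=12
  .#.#.|#  b10=1 t=1,i=20
  .#..#|#  b9=1 t=0,i=14
  .#...|#  b8=1 t=1,i=0
  ..###|.  b7=0 t=0,i=20
  ..##.|.  b6=0 t=0,i=1
  ..#.#|#  b5=1 t=1,i=11
  ..#..|#  b4=1 t=0,i=13
  ...##|.  b3=0 t=0,i=0
  ...#.|.  b2=0 t=0,i=12
  ....#|#  b1=1 t=0,i=6
  .....|.  b0=0 t=0,i=5
  bits 00001100011011100100111100110010 = 208555826

208555826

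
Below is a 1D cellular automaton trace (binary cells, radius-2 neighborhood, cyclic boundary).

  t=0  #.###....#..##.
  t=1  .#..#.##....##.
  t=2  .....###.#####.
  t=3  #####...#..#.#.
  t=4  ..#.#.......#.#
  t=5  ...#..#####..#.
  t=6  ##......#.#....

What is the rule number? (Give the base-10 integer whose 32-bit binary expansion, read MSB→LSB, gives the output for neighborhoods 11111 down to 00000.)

2554412107

  #####|#  b31=1 t=2,i=11
  ####.|.  b30=0 t=2,i=12
  ###.#|.  b29=0 t=2,i=7
  ###..|#  b28=1 t=0,i=4
  ##.##|#  b27=1 t=2,i=8
  ##.#.|.  b26=0 t=0,i=14
  ##..#|.  b25=0 t=1,i=14
  ##...|.  b24=0 t=0,i=5
  #.###|.  b23=0 t=0,i=2
  #.##.|#  b22=1 t=1,i=6
  #.#.#|.  b21=0 t=0,i=0
  #.#..|.  b20=0 t=4,i=4
  #..##|.  b19=0 t=0,i=11
  #..#.|.  b18=0 t=1,i=0
  #...#|.  b17=0 t=3,i=6
  #....|#  b16=1 t=0,i=6
  .####|.  b15=0 t=2,i=10
  .###.|.  b14=0 t=0,i=3
  .##.#|#  b13=1 t=0,i=13
  .##..|#  b12=1 t=1,i=7
  .#.##|#  b11=1 t=0,i=1
  .#.#.|#  b10=1 t=3,i=12
  .#..#|.  b9=0 t=0,i=10
  .#...|.  b8=0 t=4,i=5
  ..###|.  b7=0 t=2,i=5
  ..##.|#  b6=1 t=0,i=12
  ..#.#|.  b5=0 t=1,i=4
  ..#..|.  b4=0 t=0,i=9
  ...##|#  b3=1 t=1,i=11
  ...#.|.  b2=0 t=0,i=8
  ....#|#  b1=1 t=0,i=7
  .....|#  b0=1 t=2,i=1
  bits 10011000010000010011110001001011 = 2554412107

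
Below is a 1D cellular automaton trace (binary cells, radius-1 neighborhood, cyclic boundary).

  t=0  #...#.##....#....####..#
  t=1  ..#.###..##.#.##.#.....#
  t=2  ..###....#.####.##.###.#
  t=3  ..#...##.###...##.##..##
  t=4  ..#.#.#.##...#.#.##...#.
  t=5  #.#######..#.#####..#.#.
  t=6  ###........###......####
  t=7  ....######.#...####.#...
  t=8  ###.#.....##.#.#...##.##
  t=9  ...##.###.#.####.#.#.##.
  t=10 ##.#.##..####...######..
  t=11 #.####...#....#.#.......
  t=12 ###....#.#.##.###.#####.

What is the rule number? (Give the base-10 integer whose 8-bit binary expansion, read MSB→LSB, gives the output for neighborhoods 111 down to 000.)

45

  nb ###: next=.  (t=0,i=18, bit7=0)
  nb ##.: next=.  (t=0,i=0, bit6=0)
  nb #.#: next=#  (t=0,i=5, bit5=1)
  nb #..: next=.  (t=0,i=1, bit4=0)
  nb .##: next=#  (t=0,i=6, bit3=1)
  nb .#.: next=#  (t=0,i=4, bit2=1)
  nb ..#: next=.  (t=0,i=3, bit1=0)
  nb ...: next=#  (t=0,i=2, bit0=1)
  bits 00101101 = 45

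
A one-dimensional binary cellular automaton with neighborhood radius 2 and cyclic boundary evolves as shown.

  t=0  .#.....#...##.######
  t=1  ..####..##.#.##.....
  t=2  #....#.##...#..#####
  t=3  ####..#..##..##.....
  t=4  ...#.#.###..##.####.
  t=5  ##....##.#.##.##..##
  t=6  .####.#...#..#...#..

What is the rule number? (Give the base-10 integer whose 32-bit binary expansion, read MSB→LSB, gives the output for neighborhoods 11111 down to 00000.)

  nb #####: next=.  (t=0,i=16, bit31=0)
  nb ####.: next=.  (t=0,i=18, bit30=0)
  nb ###.#: next=.  (t=0,i=19, bit29=0)
  nb ###..: next=#  (t=1,i=5, bit28=1)
  nb ##.##: next=#  (t=0,i=13, bit27=1)
  nb ##.#.: next=.  (t=0,i=0, bit26=0)
  nb ##..#: next=.  (t=1,i=6, bit25=0)
  nb ##...: next=#  (t=1,i=15, bit24=1)
  nb #.###: next=#  (t=0,i=14, bit23=1)
  nb #.##.: next=.  (t=1,i=13, bit22=0)
  nb #.#.#: next=.  (t=1,i=11, bit21=0)
  nb #.#..: next=.  (t=0,i=1, bit20=0)
  nb #..##: next=#  (t=1,i=7, bit19=1)
  nb #..#.: next=#  (t=3,i=5, bit18=1)
  nb #...#: next=#  (t=0,i=9, bit17=1)
  nb #....: next=#  (t=0,i=3, bit16=1)
  nb .####: next=.  (t=0,i=15, bit15=0)
  nb .###.: next=.  (t=4,i=8, bit14=0)
  nb .##.#: next=.  (t=0,i=12, bit13=0)
  nb .##..: next=.  (t=1,i=14, bit12=0)
  nb .#.##: next=#  (t=1,i=12, bit11=1)
  nb .#.#.: next=.  (t=4,i=4, bit10=0)
  nb .#..#: next=#  (t=2,i=13, bit9=1)
  nb .#...: next=#  (t=0,i=2, bit8=1)
  nb ..###: next=.  (t=1,i=2, bit7=0)
  nb ..##.: next=#  (t=0,i=11, bit6=1)
  nb ..#.#: next=.  (t=2,i=5, bit5=0)
  nb ..#..: next=.  (t=0,i=7, bit4=0)
  nb ...##: next=.  (t=0,i=10, bit3=0)
  nb ...#.: next=.  (t=0,i=6, bit2=0)
  nb ....#: next=#  (t=0,i=5, bit1=1)
  nb .....: next=#  (t=0,i=4, bit0=1)
  bits 00011001100011110000101101000011 = 428804931

428804931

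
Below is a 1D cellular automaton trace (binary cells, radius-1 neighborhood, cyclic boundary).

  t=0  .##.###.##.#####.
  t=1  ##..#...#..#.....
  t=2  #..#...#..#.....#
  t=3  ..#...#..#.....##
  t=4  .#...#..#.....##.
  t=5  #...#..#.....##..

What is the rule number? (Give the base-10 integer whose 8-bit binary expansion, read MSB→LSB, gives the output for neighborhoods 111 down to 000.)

  ### -> .   bit 7 = 0  t=0,i=5
  ##. -> .   bit 6 = 0  t=0,i=2
  #.# -> .   bit 5 = 0  t=0,i=3
  #.. -> .   bit 4 = 0  t=0,i=16
  .## -> #   bit 3 = 1  t=0,i=1
  .#. -> .   bit 2 = 0  t=1,i=4
  ..# -> #   bit 1 = 1  t=0,i=0
  ... -> .   bit 0 = 0  t=1,i=6
  bits 00001010 = 10

10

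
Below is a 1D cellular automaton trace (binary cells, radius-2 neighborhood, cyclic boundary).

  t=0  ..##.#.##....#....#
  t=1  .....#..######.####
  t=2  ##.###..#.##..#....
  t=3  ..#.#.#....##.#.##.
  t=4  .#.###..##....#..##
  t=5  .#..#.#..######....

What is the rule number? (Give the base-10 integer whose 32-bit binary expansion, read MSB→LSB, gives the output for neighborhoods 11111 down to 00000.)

2334217366

  #####|#  b31=1 t=1,i=10
  ####.|.  b30=0 t=1,i=12
  ###.#|.  b29=0 t=1,i=13
  ###..|.  b28=0 t=1,i=18
  ##.##|#  b27=1 t=1,i=14
  ##.#.|.  b26=0 t=0,i=4
  ##..#|#  b25=1 t=2,i=6
  ##...|#  b24=1 t=0,i=9
  #.###|.  b23=0 t=1,i=15
  #.##.|.  b22=0 t=0,i=7
  #.#.#|#  b21=1 t=0,i=5
  #.#..|.  b20=0 t=3,i=6
  #..##|.  b19=0 t=0,i=1
  #..#.|.  b18=0 t=2,i=7
  #...#|.  b17=0 t=3,i=0
  #....|#  b16=1 t=0,i=10
  .####|.  b15=0 t=1,i=9
  .###.|#  b14=1 t=2,i=4
  .##.#|.  b13=0 t=0,i=3
  .##..|#  b12=1 t=0,i=8
  .#.##|.  b11=0 t=0,i=6
  .#.#.|#  b10=1 t=3,i=3
  .#..#|.  b9=0 t=0,i=0
  .#...|.  b8=0 t=0,i=14
  ..###|#  b7=1 t=1,i=8
  ..##.|.  b6=0 t=0,i=2
  ..#.#|.  b5=0 t=2,i=8
  ..#..|#  b4=1 t=0,i=13
  ...##|.  b3=0 t=2,i=18
  ...#.|#  b2=1 t=0,i=12
  ....#|#  b1=1 t=0,i=11
  .....|.  b0=0 t=1,i=2
  bits 10001011001000010101010010010110 = 2334217366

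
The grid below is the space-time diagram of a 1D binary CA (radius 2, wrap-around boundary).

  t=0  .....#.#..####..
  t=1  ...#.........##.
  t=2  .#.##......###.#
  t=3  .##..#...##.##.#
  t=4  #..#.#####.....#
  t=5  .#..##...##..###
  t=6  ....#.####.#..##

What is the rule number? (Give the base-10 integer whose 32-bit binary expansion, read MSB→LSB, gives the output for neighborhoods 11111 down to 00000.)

866273626

  ##### -> .   bit 31 = 0  t=4,i=7
  ####. -> .   bit 30 = 0  t=0,i=12
  ###.# -> #   bit 29 = 1  t=2,i=13
  ###.. -> #   bit 28 = 1  t=0,i=13
  ##.## -> .   bit 27 = 0  t=3,i=11
  ##.#. -> .   bit 26 = 0  t=2,i=14
  ##..# -> #   bit 25 = 1  t=3,i=3
  ##... -> #   bit 24 = 1  t=0,i=14
  #.### -> #   bit 23 = 1  t=4,i=5
  #.##. -> .   bit 22 = 0  t=2,i=3
  #.#.# -> #   bit 21 = 1  t=2,i=1
  #.#.. -> .   bit 20 = 0  t=0,i=7
  #..## -> .   bit 19 = 0  t=0,i=9
  #..#. -> .   bit 18 = 0  t=3,i=4
  #...# -> #   bit 17 = 1  t=3,i=7
  #.... -> .   bit 16 = 0  t=0,i=15
  .#### -> .   bit 15 = 0  t=0,i=11
  .###. -> #   bit 14 = 1  t=2,i=12
  .##.# -> .   bit 13 = 0  t=3,i=10
  .##.. -> .   bit 12 = 0  t=1,i=14
  .#.## -> #   bit 11 = 1  t=2,i=2
  .#.#. -> .   bit 10 = 0  t=0,i=6
  .#..# -> .   bit 9 = 0  t=0,i=8
  .#... -> #   bit 8 = 1  t=1,i=4
  ..### -> .   bit 7 = 0  t=0,i=10
  ..##. -> #   bit 6 = 1  t=1,i=13
  ..#.# -> .   bit 5 = 0  t=0,i=5
  ..#.. -> #   bit 4 = 1  t=1,i=3
  ...## -> #   bit 3 = 1  t=1,i=12
  ...#. -> .   bit 2 = 0  t=0,i=4
  ....# -> #   bit 1 = 1  t=0,i=3
  ..... -> .   bit 0 = 0  t=0,i=0
  bits 00110011101000100100100101011010 = 866273626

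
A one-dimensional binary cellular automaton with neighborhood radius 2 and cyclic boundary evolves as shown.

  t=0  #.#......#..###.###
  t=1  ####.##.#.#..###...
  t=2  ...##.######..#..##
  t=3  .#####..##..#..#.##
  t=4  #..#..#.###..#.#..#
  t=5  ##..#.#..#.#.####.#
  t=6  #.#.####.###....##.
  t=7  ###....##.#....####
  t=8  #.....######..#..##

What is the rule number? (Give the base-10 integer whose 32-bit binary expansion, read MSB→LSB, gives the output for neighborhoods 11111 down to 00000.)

  #####|#  b31=1 t=2,i=8
  ####.|.  b30=0 t=0,i=18
  ###.#|#  b29=1 t=0,i=0
  ###..|.  b28=0 t=1,i=15
  ##.##|#  b27=1 t=0,i=15
  ##.#.|#  b26=1 t=0,i=1
  ##..#|#  b25=1 t=2,i=12
  ##...|.  b24=0 t=1,i=16
  #.###|.  b23=0 t=0,i=16
  #.##.|.  b22=0 t=1,i=5
  #.#.#|#  b21=1 t=1,i=8
  #.#..|#  b20=1 t=0,i=2
  #..##|.  b19=0 t=0,i=11
  #..#.|.  b18=0 t=2,i=13
  #...#|#  b17=1 t=1,i=17
  #....|.  b16=0 t=0,i=4
  .####|.  b15=0 t=0,i=17
  .###.|#  b14=1 t=0,i=13
  .##.#|#  b13=1 t=1,i=6
  .##..|#  b12=1 t=2,i=18
  .#.##|.  b11=0 t=3,i=16
  .#.#.|#  b10=1 t=1,i=9
  .#..#|#  b9=1 t=0,i=10
  .#...|#  b8=1 t=0,i=3
  ..###|.  b7=0 t=0,i=12
  ..##.|#  b6=1 t=2,i=3
  ..#.#|#  b5=1 t=3,i=15
  ..#..|.  b4=0 t=0,i=9
  ...##|#  b3=1 t=1,i=18
  ...#.|#  b2=1 t=0,i=8
  ....#|.  b1=0 t=0,i=7
  .....|#  b0=1 t=0,i=5
  bits 10101110001100100111011101101101 = 2922542957

2922542957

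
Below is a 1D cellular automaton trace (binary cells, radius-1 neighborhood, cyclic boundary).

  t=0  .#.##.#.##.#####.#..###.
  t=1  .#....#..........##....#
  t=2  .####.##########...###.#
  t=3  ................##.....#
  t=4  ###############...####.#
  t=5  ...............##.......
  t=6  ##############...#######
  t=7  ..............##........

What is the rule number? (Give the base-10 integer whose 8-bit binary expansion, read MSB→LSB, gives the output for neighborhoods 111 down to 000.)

  ###|.  b7=0 t=0,i=12
  ##.|.  b6=0 t=0,i=4
  #.#|.  b5=0 t=0,i=2
  #..|#  b4=1 t=0,i=18
  .##|.  b3=0 t=0,i=3
  .#.|#  b2=1 t=0,i=1
  ..#|.  b1=0 t=0,i=0
  ...|#  b0=1 t=1,i=3
  bits 00010101 = 21

21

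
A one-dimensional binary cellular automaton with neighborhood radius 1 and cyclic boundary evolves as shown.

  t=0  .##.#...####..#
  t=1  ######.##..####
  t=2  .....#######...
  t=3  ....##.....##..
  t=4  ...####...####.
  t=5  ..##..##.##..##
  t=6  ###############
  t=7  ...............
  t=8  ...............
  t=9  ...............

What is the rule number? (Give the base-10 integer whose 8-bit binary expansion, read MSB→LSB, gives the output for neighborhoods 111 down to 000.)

  nb ###: next=.  (t=0,i=9, bit7=0)
  nb ##.: next=#  (t=0,i=2, bit6=1)
  nb #.#: next=#  (t=0,i=0, bit5=1)
  nb #..: next=#  (t=0,i=5, bit4=1)
  nb .##: next=#  (t=0,i=1, bit3=1)
  nb .#.: next=#  (t=0,i=4, bit2=1)
  nb ..#: next=#  (t=0,i=7, bit1=1)
  nb ...: next=.  (t=0,i=6, bit0=0)
  bits 01111110 = 126

126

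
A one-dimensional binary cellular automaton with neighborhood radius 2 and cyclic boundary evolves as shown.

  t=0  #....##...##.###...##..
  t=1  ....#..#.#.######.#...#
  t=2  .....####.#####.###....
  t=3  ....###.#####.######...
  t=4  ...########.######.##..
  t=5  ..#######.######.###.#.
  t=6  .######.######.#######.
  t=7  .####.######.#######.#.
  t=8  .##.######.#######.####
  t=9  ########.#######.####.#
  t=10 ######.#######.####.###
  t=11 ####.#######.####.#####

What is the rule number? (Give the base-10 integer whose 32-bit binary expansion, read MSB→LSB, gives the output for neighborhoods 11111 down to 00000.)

3184848552

  #####|#  b31=1 t=1,i=13
  ####.|.  b30=0 t=1,i=15
  ###.#|#  b29=1 t=1,i=16
  ###..|#  b28=1 t=0,i=15
  ##.##|#  b27=1 t=0,i=12
  ##.#.|#  b26=1 t=1,i=17
  ##..#|.  b25=0 t=0,i=21
  ##...|#  b24=1 t=0,i=7
  #.###|#  b23=1 t=0,i=13
  #.##.|#  b22=1 t=4,i=19
  #.#.#|.  b21=0 t=1,i=9
  #.#..|#  b20=1 t=1,i=18
  #..##|.  b19=0 t=6,i=0
  #..#.|#  b18=1 t=0,i=22
  #...#|.  b17=0 t=0,i=8
  #....|.  b16=0 t=0,i=2
  .####|#  b15=1 t=1,i=12
  .###.|#  b14=1 t=0,i=14
  .##.#|#  b13=1 t=0,i=11
  .##..|.  b12=0 t=0,i=6
  .#.##|#  b11=1 t=1,i=10
  .#.#.|#  b10=1 t=1,i=8
  .#..#|#  b9=1 t=1,i=5
  .#...|.  b8=0 t=0,i=1
  ..###|#  b7=1 t=2,i=5
  ..##.|.  b6=0 t=0,i=5
  ..#.#|#  b5=1 t=1,i=7
  ..#..|.  b4=0 t=0,i=0
  ...##|#  b3=1 t=0,i=4
  ...#.|.  b2=0 t=1,i=3
  ....#|.  b1=0 t=0,i=3
  .....|.  b0=0 t=2,i=0
  bits 10111101110101001110111010101000 = 3184848552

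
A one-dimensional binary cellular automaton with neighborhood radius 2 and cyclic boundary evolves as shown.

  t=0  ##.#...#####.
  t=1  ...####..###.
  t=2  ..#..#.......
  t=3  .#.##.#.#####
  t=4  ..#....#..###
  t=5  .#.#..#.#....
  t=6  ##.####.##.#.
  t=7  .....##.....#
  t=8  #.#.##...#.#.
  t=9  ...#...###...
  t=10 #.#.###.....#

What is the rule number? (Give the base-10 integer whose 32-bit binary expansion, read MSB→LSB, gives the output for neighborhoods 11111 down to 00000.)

3759541101

  ##### -> #   bit 31 = 1  t=0,i=9
  ####. -> #   bit 30 = 1  t=0,i=10
  ###.# -> #   bit 29 = 1  t=0,i=11
  ###.. -> .   bit 28 = 0  t=1,i=6
  ##.## -> .   bit 27 = 0  t=0,i=12
  ##.#. -> .   bit 26 = 0  t=0,i=2
  ##..# -> .   bit 25 = 0  t=1,i=7
  ##... -> .   bit 24 = 0  t=1,i=12
  #.### -> .   bit 23 = 0  t=3,i=8
  #.##. -> .   bit 22 = 0  t=0,i=0
  #.#.# -> .   bit 21 = 0  t=3,i=1
  #.#.. -> #   bit 20 = 1  t=0,i=3
  #..## -> .   bit 19 = 0  t=1,i=8
  #..#. -> #   bit 18 = 1  t=2,i=4
  #...# -> #   bit 17 = 1  t=0,i=5
  #.... -> .   bit 16 = 0  t=1,i=0
  .#### -> .   bit 15 = 0  t=0,i=8
  .###. -> .   bit 14 = 0  t=1,i=10
  .##.# -> .   bit 13 = 0  t=0,i=1
  .##.. -> .   bit 12 = 0  t=7,i=6
  .#.## -> #   bit 11 = 1  t=3,i=2
  .#.#. -> .   bit 10 = 0  t=5,i=2
  .#..# -> #   bit 9 = 1  t=2,i=3
  .#... -> #   bit 8 = 1  t=0,i=4
  ..### -> .   bit 7 = 0  t=0,i=7
  ..##. -> #   bit 6 = 1  t=7,i=5
  ..#.# -> #   bit 5 = 1  t=5,i=1
  ..#.. -> .   bit 4 = 0  t=2,i=2
  ...## -> #   bit 3 = 1  t=0,i=6
  ...#. -> #   bit 2 = 1  t=2,i=1
  ....# -> .   bit 1 = 0  t=1,i=1
  ..... -> #   bit 0 = 1  t=2,i=8
  bits 11100000000101100000101101101101 = 3759541101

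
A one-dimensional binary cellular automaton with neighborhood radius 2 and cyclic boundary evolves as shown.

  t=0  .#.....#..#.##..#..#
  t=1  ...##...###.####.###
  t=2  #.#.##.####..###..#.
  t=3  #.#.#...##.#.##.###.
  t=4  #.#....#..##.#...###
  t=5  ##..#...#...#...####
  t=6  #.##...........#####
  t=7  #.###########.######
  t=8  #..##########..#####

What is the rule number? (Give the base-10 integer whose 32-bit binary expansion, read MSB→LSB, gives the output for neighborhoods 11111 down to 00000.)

3882209961

  [31] ##### => #  t=5,i=18
  [30] ####. => #  t=1,i=14
  [29] ###.# => #  t=1,i=10
  [28] ###.. => .  t=1,i=19
  [27] ##.## => .  t=1,i=11
  [26] ##.#. => #  t=3,i=10
  [25] ##..# => #  t=0,i=14
  [24] ##... => #  t=1,i=0
  [23] #.### => .  t=1,i=12
  [22] #.##. => #  t=0,i=12
  [21] #.#.# => #  t=2,i=0
  [20] #.#.. => .  t=0,i=1
  [19] #..## => .  t=2,i=12
  [18] #..#. => #  t=0,i=9
  [17] #...# => .  t=1,i=1
  [16] #.... => #  t=0,i=3
  [15] .#### => #  t=1,i=13
  [14] .###. => #  t=1,i=9
  [13] .##.# => .  t=2,i=5
  [12] .##.. => #  t=0,i=13
  [11] .#.## => .  t=0,i=11
  [10] .#.#. => .  t=0,i=0
  [9] .#..# => #  t=0,i=8
  [8] .#... => .  t=0,i=2
  [7] ..### => #  t=1,i=8
  [6] ..##. => .  t=1,i=3
  [5] ..#.# => #  t=0,i=10
  [4] ..#.. => .  t=0,i=7
  [3] ...## => #  t=1,i=2
  [2] ...#. => .  t=0,i=6
  [1] ....# => .  t=0,i=5
  [0] ..... => #  t=0,i=4
  bits 11100111011001011101001010101001 = 3882209961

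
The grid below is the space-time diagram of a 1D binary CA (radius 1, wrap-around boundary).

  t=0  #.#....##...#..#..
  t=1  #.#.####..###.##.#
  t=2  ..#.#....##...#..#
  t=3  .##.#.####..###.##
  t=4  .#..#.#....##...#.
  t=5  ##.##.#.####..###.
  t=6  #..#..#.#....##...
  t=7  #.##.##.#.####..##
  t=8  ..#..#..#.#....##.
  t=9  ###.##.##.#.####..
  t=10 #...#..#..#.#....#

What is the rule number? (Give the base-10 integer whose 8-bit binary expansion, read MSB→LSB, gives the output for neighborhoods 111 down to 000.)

15

  nb ###: next=.  (t=1,i=5, bit7=0)
  nb ##.: next=.  (t=0,i=8, bit6=0)
  nb #.#: next=.  (t=0,i=1, bit5=0)
  nb #..: next=.  (t=0,i=3, bit4=0)
  nb .##: next=#  (t=0,i=7, bit3=1)
  nb .#.: next=#  (t=0,i=0, bit2=1)
  nb ..#: next=#  (t=0,i=6, bit1=1)
  nb ...: next=#  (t=0,i=4, bit0=1)
  bits 00001111 = 15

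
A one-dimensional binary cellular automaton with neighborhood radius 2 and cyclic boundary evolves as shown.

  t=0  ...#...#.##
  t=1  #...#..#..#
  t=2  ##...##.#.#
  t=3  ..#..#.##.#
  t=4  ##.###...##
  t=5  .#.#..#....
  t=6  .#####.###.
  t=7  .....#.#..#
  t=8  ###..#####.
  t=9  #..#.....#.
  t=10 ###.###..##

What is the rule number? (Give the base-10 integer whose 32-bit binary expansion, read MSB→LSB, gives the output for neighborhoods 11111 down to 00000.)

  nb #####: next=.  (t=6,i=3, bit31=0)
  nb ####.: next=.  (t=4,i=0, bit30=0)
  nb ###.#: next=#  (t=4,i=1, bit29=1)
  nb ###..: next=.  (t=2,i=1, bit28=0)
  nb ##.##: next=.  (t=4,i=2, bit27=0)
  nb ##.#.: next=#  (t=2,i=7, bit26=1)
  nb ##..#: next=#  (t=6,i=10, bit25=1)
  nb ##...: next=#  (t=0,i=0, bit24=1)
  nb #.###: next=#  (t=2,i=10, bit23=1)
  nb #.##.: next=.  (t=0,i=9, bit22=0)
  nb #.#.#: next=#  (t=2,i=8, bit21=1)
  nb #.#..: next=#  (t=3,i=10, bit20=1)
  nb #..##: next=.  (t=1,i=9, bit19=0)
  nb #..#.: next=#  (t=1,i=6, bit18=1)
  nb #...#: next=.  (t=0,i=1, bit17=0)
  nb #....: next=#  (t=5,i=8, bit16=1)
  nb .####: next=.  (t=4,i=10, bit15=0)
  nb .###.: next=.  (t=2,i=0, bit14=0)
  nb .##.#: next=.  (t=2,i=6, bit13=0)
  nb .##..: next=#  (t=0,i=10, bit12=1)
  nb .#.##: next=.  (t=0,i=8, bit11=0)
  nb .#.#.: next=#  (t=5,i=2, bit10=1)
  nb .#..#: next=#  (t=1,i=5, bit9=1)
  nb .#...: next=#  (t=0,i=4, bit8=1)
  nb ..###: next=.  (t=4,i=9, bit7=0)
  nb ..##.: next=#  (t=1,i=10, bit6=1)
  nb ..#.#: next=#  (t=0,i=7, bit5=1)
  nb ..#..: next=.  (t=0,i=3, bit4=0)
  nb ...##: next=.  (t=2,i=4, bit3=0)
  nb ...#.: next=.  (t=0,i=2, bit2=0)
  nb ....#: next=.  (t=5,i=10, bit1=0)
  nb .....: next=#  (t=5,i=9, bit0=1)
  bits 00100111101101010001011101100001 = 666179425

666179425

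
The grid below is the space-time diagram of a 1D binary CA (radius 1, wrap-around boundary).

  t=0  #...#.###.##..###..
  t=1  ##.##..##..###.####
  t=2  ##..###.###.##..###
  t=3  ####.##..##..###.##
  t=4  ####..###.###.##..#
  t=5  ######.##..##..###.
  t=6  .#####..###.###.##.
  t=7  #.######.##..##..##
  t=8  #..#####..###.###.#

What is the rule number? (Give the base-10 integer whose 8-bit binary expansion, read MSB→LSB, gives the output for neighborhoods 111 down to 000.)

  ###|#  b7=1 t=0,i=7
  ##.|#  b6=1 t=0,i=8
  #.#|.  b5=0 t=0,i=5
  #..|#  b4=1 t=0,i=1
  .##|.  b3=0 t=0,i=6
  .#.|#  b2=1 t=0,i=0
  ..#|#  b1=1 t=0,i=3
  ...|.  b0=0 t=0,i=2
  bits 11010110 = 214

214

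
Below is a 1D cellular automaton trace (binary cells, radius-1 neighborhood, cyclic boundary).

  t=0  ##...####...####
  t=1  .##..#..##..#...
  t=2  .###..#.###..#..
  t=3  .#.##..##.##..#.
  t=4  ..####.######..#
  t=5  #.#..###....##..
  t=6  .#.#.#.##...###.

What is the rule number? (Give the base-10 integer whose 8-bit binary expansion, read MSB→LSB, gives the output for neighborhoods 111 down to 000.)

120

  ### -> .   bit 7 = 0  t=0,i=0
  ##. -> #   bit 6 = 1  t=0,i=1
  #.# -> #   bit 5 = 1  t=2,i=7
  #.. -> #   bit 4 = 1  t=0,i=2
  .## -> #   bit 3 = 1  t=0,i=5
  .#. -> .   bit 2 = 0  t=1,i=5
  ..# -> .   bit 1 = 0  t=0,i=4
  ... -> .   bit 0 = 0  t=0,i=3
  bits 01111000 = 120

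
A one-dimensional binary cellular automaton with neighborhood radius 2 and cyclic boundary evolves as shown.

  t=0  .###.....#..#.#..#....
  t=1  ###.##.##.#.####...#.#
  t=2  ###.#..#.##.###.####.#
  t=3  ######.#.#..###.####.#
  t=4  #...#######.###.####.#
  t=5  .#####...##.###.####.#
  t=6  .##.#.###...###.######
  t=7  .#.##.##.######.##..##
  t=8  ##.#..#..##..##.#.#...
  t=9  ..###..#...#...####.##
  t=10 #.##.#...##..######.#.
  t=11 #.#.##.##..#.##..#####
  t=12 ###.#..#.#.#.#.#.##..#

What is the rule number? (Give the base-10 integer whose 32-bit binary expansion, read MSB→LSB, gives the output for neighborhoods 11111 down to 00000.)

  nb #####: next=.  (t=3,i=1, bit31=0)
  nb ####.: next=#  (t=1,i=1, bit30=1)
  nb ###.#: next=#  (t=1,i=2, bit29=1)
  nb ###..: next=.  (t=0,i=3, bit28=0)
  nb ##.##: next=.  (t=1,i=3, bit27=0)
  nb ##.#.: next=#  (t=1,i=9, bit26=1)
  nb ##..#: next=#  (t=7,i=18, bit25=1)
  nb ##...: next=#  (t=0,i=4, bit24=1)
  nb #.###: next=#  (t=1,i=12, bit23=1)
  nb #.##.: next=#  (t=1,i=4, bit22=1)
  nb #.#.#: next=#  (t=1,i=10, bit21=1)
  nb #.#..: next=#  (t=0,i=14, bit20=1)
  nb #..##: next=.  (t=3,i=11, bit19=0)
  nb #..#.: next=.  (t=0,i=11, bit18=0)
  nb #...#: next=#  (t=1,i=17, bit17=1)
  nb #....: next=#  (t=0,i=5, bit16=1)
  nb .####: next=#  (t=1,i=0, bit15=1)
  nb .###.: next=#  (t=0,i=2, bit14=1)
  nb .##.#: next=.  (t=1,i=5, bit13=0)
  nb .##..: next=.  (t=4,i=0, bit12=0)
  nb .#.##: next=.  (t=1,i=11, bit11=0)
  nb .#.#.: next=#  (t=0,i=13, bit10=1)
  nb .#..#: next=#  (t=0,i=10, bit9=1)
  nb .#...: next=.  (t=0,i=18, bit8=0)
  nb ..###: next=#  (t=0,i=1, bit7=1)
  nb ..##.: next=.  (t=5,i=9, bit6=0)
  nb ..#.#: next=#  (t=0,i=12, bit5=1)
  nb ..#..: next=.  (t=0,i=9, bit4=0)
  nb ...##: next=#  (t=0,i=0, bit3=1)
  nb ...#.: next=#  (t=0,i=8, bit2=1)
  nb ....#: next=#  (t=0,i=7, bit1=1)
  nb .....: next=.  (t=0,i=6, bit0=0)
  bits 01100111111100111100011010101110 = 1744029358

1744029358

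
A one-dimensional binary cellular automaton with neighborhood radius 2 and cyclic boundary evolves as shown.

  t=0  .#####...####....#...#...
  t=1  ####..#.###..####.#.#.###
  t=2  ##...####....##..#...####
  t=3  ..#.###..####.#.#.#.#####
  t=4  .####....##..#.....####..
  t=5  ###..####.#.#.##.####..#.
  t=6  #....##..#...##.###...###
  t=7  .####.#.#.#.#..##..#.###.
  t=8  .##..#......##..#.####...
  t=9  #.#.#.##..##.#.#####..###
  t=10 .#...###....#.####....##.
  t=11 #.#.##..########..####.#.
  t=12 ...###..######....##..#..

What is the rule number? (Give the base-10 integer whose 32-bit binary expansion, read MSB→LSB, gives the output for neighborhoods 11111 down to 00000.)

  nb #####: next=#  (t=0,i=3, bit31=1)
  nb ####.: next=.  (t=0,i=4, bit30=0)
  nb ###.#: next=.  (t=1,i=16, bit29=0)
  nb ###..: next=.  (t=0,i=5, bit28=0)
  nb ##.##: next=#  (t=5,i=16, bit27=1)
  nb ##.#.: next=#  (t=1,i=17, bit26=1)
  nb ##..#: next=.  (t=1,i=4, bit25=0)
  nb ##...: next=#  (t=0,i=6, bit24=1)
  nb #.###: next=#  (t=1,i=8, bit23=1)
  nb #.##.: next=#  (t=5,i=14, bit22=1)
  nb #.#.#: next=.  (t=1,i=18, bit21=0)
  nb #.#..: next=#  (t=7,i=12, bit20=1)
  nb #..##: next=.  (t=1,i=12, bit19=0)
  nb #..#.: next=#  (t=1,i=5, bit18=1)
  nb #...#: next=.  (t=0,i=7, bit17=0)
  nb #....: next=#  (t=0,i=14, bit16=1)
  nb .####: next=#  (t=0,i=2, bit15=1)
  nb .###.: next=.  (t=1,i=9, bit14=0)
  nb .##.#: next=.  (t=5,i=15, bit13=0)
  nb .##..: next=#  (t=2,i=14, bit12=1)
  nb .#.##: next=#  (t=1,i=7, bit11=1)
  nb .#.#.: next=.  (t=1,i=19, bit10=0)
  nb .#..#: next=#  (t=7,i=13, bit9=1)
  nb .#...: next=#  (t=0,i=18, bit8=1)
  nb ..###: next=#  (t=0,i=1, bit7=1)
  nb ..##.: next=.  (t=2,i=13, bit6=0)
  nb ..#.#: next=#  (t=1,i=6, bit5=1)
  nb ..#..: next=.  (t=0,i=17, bit4=0)
  nb ...##: next=#  (t=0,i=0, bit3=1)
  nb ...#.: next=#  (t=0,i=16, bit2=1)
  nb ....#: next=#  (t=0,i=15, bit1=1)
  nb .....: next=.  (t=4,i=16, bit0=0)
  bits 10001101110101011001101110101110 = 2379586478

2379586478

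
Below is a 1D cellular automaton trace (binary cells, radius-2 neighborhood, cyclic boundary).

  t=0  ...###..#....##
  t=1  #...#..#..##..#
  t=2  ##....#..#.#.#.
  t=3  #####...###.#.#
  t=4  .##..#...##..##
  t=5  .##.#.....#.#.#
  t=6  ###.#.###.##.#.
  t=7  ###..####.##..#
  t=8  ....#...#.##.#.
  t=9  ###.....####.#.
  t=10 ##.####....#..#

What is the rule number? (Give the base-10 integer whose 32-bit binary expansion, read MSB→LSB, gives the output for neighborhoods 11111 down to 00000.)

  ##### -> #   bit 31 = 1  t=3,i=1
  ####. -> .   bit 30 = 0  t=3,i=3
  ###.# -> #   bit 29 = 1  t=3,i=10
  ###.. -> .   bit 28 = 0  t=0,i=5
  ##.## -> .   bit 27 = 0  t=4,i=0
  ##.#. -> .   bit 26 = 0  t=3,i=11
  ##..# -> .   bit 25 = 0  t=0,i=6
  ##... -> #   bit 24 = 1  t=0,i=0
  #.### -> #   bit 23 = 1  t=3,i=14
  #.##. -> #   bit 22 = 1  t=2,i=0
  #.#.# -> .   bit 21 = 0  t=2,i=11
  #.#.. -> #   bit 20 = 1  t=5,i=4
  #..## -> #   bit 19 = 1  t=1,i=9
  #..#. -> #   bit 18 = 1  t=0,i=7
  #...# -> .   bit 17 = 0  t=0,i=1
  #.... -> #   bit 16 = 1  t=0,i=10
  .#### -> .   bit 15 = 0  t=3,i=0
  .###. -> #   bit 14 = 1  t=0,i=4
  .##.# -> #   bit 13 = 1  t=4,i=14
  .##.. -> #   bit 12 = 1  t=0,i=14
  .#.## -> #   bit 11 = 1  t=2,i=14
  .#.#. -> #   bit 10 = 1  t=2,i=10
  .#..# -> .   bit 9 = 0  t=1,i=5
  .#... -> .   bit 8 = 0  t=0,i=9
  ..### -> .   bit 7 = 0  t=0,i=3
  ..##. -> .   bit 6 = 0  t=0,i=13
  ..#.# -> #   bit 5 = 1  t=2,i=9
  ..#.. -> .   bit 4 = 0  t=0,i=8
  ...## -> .   bit 3 = 0  t=0,i=2
  ...#. -> .   bit 2 = 0  t=1,i=3
  ....# -> #   bit 1 = 1  t=0,i=11
  ..... -> #   bit 0 = 1  t=5,i=7
  bits 10100001110111010111110000100011 = 2715647011

2715647011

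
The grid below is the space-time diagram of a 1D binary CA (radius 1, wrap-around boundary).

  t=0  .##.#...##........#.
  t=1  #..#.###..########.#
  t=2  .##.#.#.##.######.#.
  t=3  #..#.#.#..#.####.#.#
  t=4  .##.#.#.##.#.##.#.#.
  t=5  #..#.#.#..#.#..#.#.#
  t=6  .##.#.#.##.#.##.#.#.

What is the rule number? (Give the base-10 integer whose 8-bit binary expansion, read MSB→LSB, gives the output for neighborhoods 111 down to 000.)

  nb ###: next=#  (t=1,i=6, bit7=1)
  nb ##.: next=.  (t=0,i=2, bit6=0)
  nb #.#: next=#  (t=0,i=3, bit5=1)
  nb #..: next=#  (t=0,i=5, bit4=1)
  nb .##: next=.  (t=0,i=1, bit3=0)
  nb .#.: next=.  (t=0,i=4, bit2=0)
  nb ..#: next=#  (t=0,i=0, bit1=1)
  nb ...: next=#  (t=0,i=6, bit0=1)
  bits 10110011 = 179

179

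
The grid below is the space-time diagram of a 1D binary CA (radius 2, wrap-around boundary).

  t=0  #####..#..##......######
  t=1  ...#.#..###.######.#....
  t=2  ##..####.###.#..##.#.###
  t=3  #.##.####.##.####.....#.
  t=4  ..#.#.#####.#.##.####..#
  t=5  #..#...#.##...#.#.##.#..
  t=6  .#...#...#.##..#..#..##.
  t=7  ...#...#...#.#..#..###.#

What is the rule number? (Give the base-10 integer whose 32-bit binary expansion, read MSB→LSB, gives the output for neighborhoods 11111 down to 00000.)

  ##### -> .   bit 31 = 0  t=0,i=0
  ####. -> #   bit 30 = 1  t=0,i=3
  ###.# -> #   bit 29 = 1  t=1,i=10
  ###.. -> .   bit 28 = 0  t=0,i=4
  ##.## -> #   bit 27 = 1  t=1,i=11
  ##.#. -> .   bit 26 = 0  t=1,i=18
  ##..# -> #   bit 25 = 1  t=0,i=5
  ##... -> #   bit 24 = 1  t=0,i=12
  #.### -> .   bit 23 = 0  t=1,i=12
  #.##. -> #   bit 22 = 1  t=3,i=2
  #.#.# -> .   bit 21 = 0  t=2,i=19
  #.#.. -> #   bit 20 = 1  t=1,i=5
  #..## -> #   bit 19 = 1  t=0,i=9
  #..#. -> .   bit 18 = 0  t=0,i=6
  #...# -> #   bit 17 = 1  t=5,i=5
  #.... -> #   bit 16 = 1  t=0,i=13
  .#### -> #   bit 15 = 1  t=0,i=19
  .###. -> #   bit 14 = 1  t=1,i=9
  .##.# -> .   bit 13 = 0  t=2,i=17
  .##.. -> .   bit 12 = 0  t=0,i=11
  .#.## -> .   bit 11 = 0  t=2,i=20
  .#.#. -> #   bit 10 = 1  t=1,i=4
  .#..# -> #   bit 9 = 1  t=0,i=8
  .#... -> .   bit 8 = 0  t=1,i=20
  ..### -> .   bit 7 = 0  t=0,i=18
  ..##. -> #   bit 6 = 1  t=0,i=10
  ..#.# -> .   bit 5 = 0  t=1,i=3
  ..#.. -> .   bit 4 = 0  t=0,i=7
  ...## -> #   bit 3 = 1  t=0,i=17
  ...#. -> .   bit 2 = 0  t=1,i=2
  ....# -> #   bit 1 = 1  t=0,i=16
  ..... -> #   bit 0 = 1  t=0,i=14
  bits 01101011010110111100011001001011 = 1801176651

1801176651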